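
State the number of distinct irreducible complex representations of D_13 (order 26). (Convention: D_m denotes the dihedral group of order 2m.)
8

Reasoning: The number of irreducible complex representations of a finite group equals its number of conjugacy classes. D_13 has 8 conjugacy classes ((n+3)/2 for n odd), so D_13 (order 26) has exactly 8 irreducible complex representations.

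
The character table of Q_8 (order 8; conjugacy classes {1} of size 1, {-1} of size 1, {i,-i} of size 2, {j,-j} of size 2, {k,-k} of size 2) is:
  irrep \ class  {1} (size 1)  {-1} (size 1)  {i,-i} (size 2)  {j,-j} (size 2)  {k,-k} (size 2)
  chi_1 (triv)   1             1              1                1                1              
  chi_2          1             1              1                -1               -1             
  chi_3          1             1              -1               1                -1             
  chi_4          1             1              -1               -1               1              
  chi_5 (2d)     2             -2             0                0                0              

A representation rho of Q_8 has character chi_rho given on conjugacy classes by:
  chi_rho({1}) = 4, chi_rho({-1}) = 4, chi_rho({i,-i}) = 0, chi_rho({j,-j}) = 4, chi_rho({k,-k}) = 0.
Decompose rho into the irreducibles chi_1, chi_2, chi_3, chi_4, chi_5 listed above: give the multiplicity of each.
Multiplicities: chi_1: 2, chi_2: 0, chi_3: 2, chi_4: 0, chi_5: 0.

Explanation: Use <chi_rho, chi> = (1/|G|) sum_C |C| * chi_rho(C) * conj(chi(C)) with |G| = 8 for each irreducible chi in the table:
  <chi_rho, chi_1> = (1/8)[1*(4)*conj(1) + 1*(4)*conj(1) + 2*(0)*conj(1) + 2*(4)*conj(1) + 2*(0)*conj(1)]
      = (1/8)[(4) + (4) + (0) + (8) + (0)] = 16/8 = 2
  <chi_rho, chi_2> = (1/8)[1*(4)*conj(1) + 1*(4)*conj(1) + 2*(0)*conj(1) + 2*(4)*conj(-1) + 2*(0)*conj(-1)]
      = (1/8)[(4) + (4) + (0) + (-8) + (0)] = 0/8 = 0
  <chi_rho, chi_3> = (1/8)[1*(4)*conj(1) + 1*(4)*conj(1) + 2*(0)*conj(-1) + 2*(4)*conj(1) + 2*(0)*conj(-1)]
      = (1/8)[(4) + (4) + (0) + (8) + (0)] = 16/8 = 2
  <chi_rho, chi_4> = (1/8)[1*(4)*conj(1) + 1*(4)*conj(1) + 2*(0)*conj(-1) + 2*(4)*conj(-1) + 2*(0)*conj(1)]
      = (1/8)[(4) + (4) + (0) + (-8) + (0)] = 0/8 = 0
  <chi_rho, chi_5> = (1/8)[1*(4)*conj(2) + 1*(4)*conj(-2) + 2*(0)*conj(0) + 2*(4)*conj(0) + 2*(0)*conj(0)]
      = (1/8)[(8) + (-8) + (0) + (0) + (0)] = 0/8 = 0
Dimension check: dim(rho) = sum (mult * dim) = 2*1 + 0*1 + 2*1 + 0*1 + 0*2 = 4 = chi_rho(e) = 4.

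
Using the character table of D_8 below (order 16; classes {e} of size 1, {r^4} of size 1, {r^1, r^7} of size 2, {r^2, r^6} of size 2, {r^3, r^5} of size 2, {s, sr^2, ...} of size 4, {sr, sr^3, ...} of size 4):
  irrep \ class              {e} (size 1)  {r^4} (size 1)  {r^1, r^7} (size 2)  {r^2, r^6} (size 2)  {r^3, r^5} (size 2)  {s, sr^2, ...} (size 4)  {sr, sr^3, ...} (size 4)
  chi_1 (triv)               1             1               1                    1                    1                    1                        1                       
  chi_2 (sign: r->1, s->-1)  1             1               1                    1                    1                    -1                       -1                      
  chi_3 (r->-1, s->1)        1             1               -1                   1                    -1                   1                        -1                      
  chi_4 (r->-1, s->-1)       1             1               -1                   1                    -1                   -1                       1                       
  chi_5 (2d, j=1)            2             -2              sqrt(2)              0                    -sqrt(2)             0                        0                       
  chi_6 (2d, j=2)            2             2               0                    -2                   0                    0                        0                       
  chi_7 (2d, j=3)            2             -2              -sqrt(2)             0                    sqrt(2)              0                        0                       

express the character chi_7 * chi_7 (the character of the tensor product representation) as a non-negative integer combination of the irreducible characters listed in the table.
chi_7 tensor chi_7 = chi_1 + chi_2 + chi_6 (all other irreducibles have multiplicity 0).

Why: The character of a tensor product is the pointwise product (chi_7 * chi_7)(C) = chi_7(C) * chi_7(C):
  {e}: (2)*(2), {r^4}: (-2)*(-2), {r^1, r^7}: (-sqrt(2))*(-sqrt(2)), {r^2, r^6}: (0)*(0), {r^3, r^5}: (sqrt(2))*(sqrt(2)), {s, sr^2, ...}: (0)*(0), {sr, sr^3, ...}: (0)*(0)
so (chi_7 * chi_7) takes values
  {e} -> 4, {r^4} -> 4, {r^1, r^7} -> 2, {r^2, r^6} -> 0, {r^3, r^5} -> 2, {s, sr^2, ...} -> 0, {sr, sr^3, ...} -> 0.
Now take the inner product of this character with each irreducible chi from the table, <chi_7*chi_7, chi> = (1/16) sum_C |C| (chi_7*chi_7)(C) conj(chi(C)):
  <chi_7*chi_7, chi_1> = (1/16)[1*(4)*conj(1) + 1*(4)*conj(1) + 2*(2)*conj(1) + 2*(0)*conj(1) + 2*(2)*conj(1) + 4*(0)*conj(1) + 4*(0)*conj(1)]
      = (1/16)[(4) + (4) + (4) + (0) + (4) + (0) + (0)] = 16/16 = 1
  <chi_7*chi_7, chi_2> = (1/16)[1*(4)*conj(1) + 1*(4)*conj(1) + 2*(2)*conj(1) + 2*(0)*conj(1) + 2*(2)*conj(1) + 4*(0)*conj(-1) + 4*(0)*conj(-1)]
      = (1/16)[(4) + (4) + (4) + (0) + (4) + (0) + (0)] = 16/16 = 1
  <chi_7*chi_7, chi_3> = (1/16)[1*(4)*conj(1) + 1*(4)*conj(1) + 2*(2)*conj(-1) + 2*(0)*conj(1) + 2*(2)*conj(-1) + 4*(0)*conj(1) + 4*(0)*conj(-1)]
      = (1/16)[(4) + (4) + (-4) + (0) + (-4) + (0) + (0)] = 0/16 = 0
  <chi_7*chi_7, chi_4> = (1/16)[1*(4)*conj(1) + 1*(4)*conj(1) + 2*(2)*conj(-1) + 2*(0)*conj(1) + 2*(2)*conj(-1) + 4*(0)*conj(-1) + 4*(0)*conj(1)]
      = (1/16)[(4) + (4) + (-4) + (0) + (-4) + (0) + (0)] = 0/16 = 0
  <chi_7*chi_7, chi_5> = (1/16)[1*(4)*conj(2) + 1*(4)*conj(-2) + 2*(2)*conj(sqrt(2)) + 2*(0)*conj(0) + 2*(2)*conj(-sqrt(2)) + 4*(0)*conj(0) + 4*(0)*conj(0)]
      = (1/16)[(8) + (-8) + (4*sqrt(2)) + (0) + (-4*sqrt(2)) + (0) + (0)] = 0/16 = 0
  <chi_7*chi_7, chi_6> = (1/16)[1*(4)*conj(2) + 1*(4)*conj(2) + 2*(2)*conj(0) + 2*(0)*conj(-2) + 2*(2)*conj(0) + 4*(0)*conj(0) + 4*(0)*conj(0)]
      = (1/16)[(8) + (8) + (0) + (0) + (0) + (0) + (0)] = 16/16 = 1
  <chi_7*chi_7, chi_7> = (1/16)[1*(4)*conj(2) + 1*(4)*conj(-2) + 2*(2)*conj(-sqrt(2)) + 2*(0)*conj(0) + 2*(2)*conj(sqrt(2)) + 4*(0)*conj(0) + 4*(0)*conj(0)]
      = (1/16)[(8) + (-8) + (-4*sqrt(2)) + (0) + (4*sqrt(2)) + (0) + (0)] = 0/16 = 0
Hence the multiplicities are chi_1: 1, chi_2: 1, chi_6: 1. Dimension check: dim(chi_7)*dim(chi_7) = 2*2 = 4 and sum (mult * dim) = 1*1 + 1*1 + 1*2 = 4.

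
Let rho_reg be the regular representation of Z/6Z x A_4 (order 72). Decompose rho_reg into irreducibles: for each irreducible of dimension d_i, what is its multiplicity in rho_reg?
Each irreducible V_i of dimension d_i appears with multiplicity d_i, i.e. rho_reg = (direct sum over all irreducibles V_i) d_i V_i. The irreducible dimensions for Z/6Z x A_4 are 1, 1, 1, 1, 1, 1, 1, 1, 1, 1, 1, 1, 1, 1, 1, 1, 1, 1, 3, 3, 3, 3, 3, 3: 18 irreducibles of dimension 1, each with multiplicity 1; 6 irreducibles of dimension 3, each with multiplicity 3. Total dimension 18*1*1 + 6*3*3 = 72 = |G|.

Why: General theorem: in the regular representation of a finite group G, each irreducible appears with multiplicity equal to its dimension. Check: dim(rho_reg) = sum d_i^2 = 1 + 1 + 1 + 1 + 1 + 1 + 1 + 1 + 1 + 1 + 1 + 1 + 1 + 1 + 1 + 1 + 1 + 1 + 9 + 9 + 9 + 9 + 9 + 9 = 72 = |G|.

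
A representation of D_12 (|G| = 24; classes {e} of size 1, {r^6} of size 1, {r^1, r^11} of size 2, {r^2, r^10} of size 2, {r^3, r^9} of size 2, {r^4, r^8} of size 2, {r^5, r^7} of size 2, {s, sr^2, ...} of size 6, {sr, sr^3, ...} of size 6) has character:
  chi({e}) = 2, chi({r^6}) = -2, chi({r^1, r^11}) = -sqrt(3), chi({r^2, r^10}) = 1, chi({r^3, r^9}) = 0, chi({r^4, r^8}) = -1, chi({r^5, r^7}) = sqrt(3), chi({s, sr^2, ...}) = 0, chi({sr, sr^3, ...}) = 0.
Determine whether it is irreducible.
Irreducible: <chi, chi> = 1.

Why: <chi, chi> = (1/|G|) sum_C |C| * |chi(C)|^2 = (1/24)[1*|2|^2 + 1*|-2|^2 + 2*|-sqrt(3)|^2 + 2*|1|^2 + 2*|0|^2 + 2*|-1|^2 + 2*|sqrt(3)|^2 + 6*|0|^2 + 6*|0|^2]
  = (1/24)[(4) + (4) + (6) + (2) + (0) + (2) + (6) + (0) + (0)] = 24/24 = 1.
A character is irreducible iff <chi, chi> = 1, so this representation is irreducible.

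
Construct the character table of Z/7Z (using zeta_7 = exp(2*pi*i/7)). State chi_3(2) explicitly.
Character table of Z/7Z (irreps indexed chi_0,...,chi_6 with chi_k(m) = zeta_7^(k*m), zeta_7 = exp(2*pi*i/7)):
  irrep \ class  {0} (size 1)  {1} (size 1)    {2} (size 1)    {3} (size 1)    {4} (size 1)    {5} (size 1)    {6} (size 1)  
  chi_0          1             1               1               1               1               1               1             
  chi_1          1             exp(2*I*pi/7)   exp(4*I*pi/7)   exp(6*I*pi/7)   exp(-6*I*pi/7)  exp(-4*I*pi/7)  exp(-2*I*pi/7)
  chi_2          1             exp(4*I*pi/7)   exp(-6*I*pi/7)  exp(-2*I*pi/7)  exp(2*I*pi/7)   exp(6*I*pi/7)   exp(-4*I*pi/7)
  chi_3          1             exp(6*I*pi/7)   exp(-2*I*pi/7)  exp(4*I*pi/7)   exp(-4*I*pi/7)  exp(2*I*pi/7)   exp(-6*I*pi/7)
  chi_4          1             exp(-6*I*pi/7)  exp(2*I*pi/7)   exp(-4*I*pi/7)  exp(4*I*pi/7)   exp(-2*I*pi/7)  exp(6*I*pi/7) 
  chi_5          1             exp(-4*I*pi/7)  exp(6*I*pi/7)   exp(2*I*pi/7)   exp(-2*I*pi/7)  exp(-6*I*pi/7)  exp(4*I*pi/7) 
  chi_6          1             exp(-2*I*pi/7)  exp(-4*I*pi/7)  exp(-6*I*pi/7)  exp(6*I*pi/7)   exp(4*I*pi/7)   exp(2*I*pi/7) 

Spot check: chi_3(2) = zeta_7^(3*2) = zeta_7^6 = exp(-2*I*pi/7).

Argument: Z/7Z is abelian, so all 7 irreducible complex representations are 1-dimensional. They are given by chi_k(m) = zeta_7^(k*m) for k = 0,...,6. Row orthogonality: sum_m chi_k(m) conj(chi_l(m)) = 7 * [k = l].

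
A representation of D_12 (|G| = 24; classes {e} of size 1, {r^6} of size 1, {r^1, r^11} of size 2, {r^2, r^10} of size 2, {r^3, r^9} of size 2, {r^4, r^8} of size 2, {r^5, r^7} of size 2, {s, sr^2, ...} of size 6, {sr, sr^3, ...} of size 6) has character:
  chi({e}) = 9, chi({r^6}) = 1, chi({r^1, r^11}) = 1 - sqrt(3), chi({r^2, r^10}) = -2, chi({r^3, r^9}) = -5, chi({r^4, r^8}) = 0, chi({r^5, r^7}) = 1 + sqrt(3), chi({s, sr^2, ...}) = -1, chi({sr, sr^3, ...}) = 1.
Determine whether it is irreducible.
Not irreducible (reducible): <chi, chi> = 7 > 1.

Justification: <chi, chi> = (1/|G|) sum_C |C| * |chi(C)|^2 = (1/24)[1*|9|^2 + 1*|1|^2 + 2*|1 - sqrt(3)|^2 + 2*|-2|^2 + 2*|-5|^2 + 2*|0|^2 + 2*|1 + sqrt(3)|^2 + 6*|-1|^2 + 6*|1|^2]
  = (1/24)[(81) + (1) + (8 - 4*sqrt(3)) + (8) + (50) + (0) + (4*sqrt(3) + 8) + (6) + (6)] = 168/24 = 7.
A character is irreducible iff <chi, chi> = 1, so this representation is reducible.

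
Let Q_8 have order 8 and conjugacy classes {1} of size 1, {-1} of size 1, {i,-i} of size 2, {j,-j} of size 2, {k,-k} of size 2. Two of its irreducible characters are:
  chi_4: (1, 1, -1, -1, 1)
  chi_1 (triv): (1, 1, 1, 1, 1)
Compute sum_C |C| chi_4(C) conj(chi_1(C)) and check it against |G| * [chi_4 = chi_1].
Sum = 0; so <chi_4, chi_1> = 0 (distinct irreducibles are orthogonal).

Explanation: Compute term by term over conjugacy classes (|C| * chi_4(C) * conj(chi_1(C))):
  1*(1)*conj(1) + 1*(1)*conj(1) + 2*(-1)*conj(1) + 2*(-1)*conj(1) + 2*(1)*conj(1)
  = (1) + (1) + (-2) + (-2) + (2)
  = 0.
Dividing by |G| = 8 gives 0/8 = 0, matching the row-orthogonality relation <chi_4, chi_1> = [chi_4 = chi_1].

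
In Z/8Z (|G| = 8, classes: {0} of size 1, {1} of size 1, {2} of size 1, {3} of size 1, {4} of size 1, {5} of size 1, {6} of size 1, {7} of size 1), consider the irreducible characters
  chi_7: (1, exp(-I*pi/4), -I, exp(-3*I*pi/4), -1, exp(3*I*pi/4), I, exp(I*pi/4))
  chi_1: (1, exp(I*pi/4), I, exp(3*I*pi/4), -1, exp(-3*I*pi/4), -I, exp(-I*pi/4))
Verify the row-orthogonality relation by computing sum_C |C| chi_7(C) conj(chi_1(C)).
Sum = 0; so <chi_7, chi_1> = 0 (distinct irreducibles are orthogonal).

Derivation: Compute term by term over conjugacy classes (|C| * chi_7(C) * conj(chi_1(C))):
  1*(1)*conj(1) + 1*(exp(-I*pi/4))*conj(exp(I*pi/4)) + 1*(-I)*conj(I) + 1*(exp(-3*I*pi/4))*conj(exp(3*I*pi/4)) + 1*(-1)*conj(-1) + 1*(exp(3*I*pi/4))*conj(exp(-3*I*pi/4)) + 1*(I)*conj(-I) + 1*(exp(I*pi/4))*conj(exp(-I*pi/4))
  = (1) + (-I) + (-1) + (I) + (1) + (-I) + (-1) + (I)
  = 0.
(Exp terms are combined using exp(i*s)*conj(exp(i*t)) = exp(i*(s-t)), and sums of them are collapsed using the identity that for every m > 1 the m distinct m-th roots of unity sum to 0, e.g. 1 + exp(2*I*pi/3) + exp(-2*I*pi/3) = 0.)
Dividing by |G| = 8 gives 0/8 = 0, matching the row-orthogonality relation <chi_7, chi_1> = [chi_7 = chi_1].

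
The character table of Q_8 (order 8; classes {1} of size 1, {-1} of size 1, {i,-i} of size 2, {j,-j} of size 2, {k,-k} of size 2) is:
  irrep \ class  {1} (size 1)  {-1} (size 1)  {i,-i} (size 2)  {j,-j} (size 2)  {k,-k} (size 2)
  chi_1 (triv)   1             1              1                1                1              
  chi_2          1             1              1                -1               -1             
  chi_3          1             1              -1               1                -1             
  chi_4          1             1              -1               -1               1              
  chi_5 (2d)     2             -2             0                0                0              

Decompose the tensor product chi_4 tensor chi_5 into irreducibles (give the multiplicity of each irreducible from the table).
chi_4 tensor chi_5 = chi_5 (all other irreducibles have multiplicity 0).

Details: The character of a tensor product is the pointwise product (chi_4 * chi_5)(C) = chi_4(C) * chi_5(C):
  {1}: (1)*(2), {-1}: (1)*(-2), {i,-i}: (-1)*(0), {j,-j}: (-1)*(0), {k,-k}: (1)*(0)
so (chi_4 * chi_5) takes values
  {1} -> 2, {-1} -> -2, {i,-i} -> 0, {j,-j} -> 0, {k,-k} -> 0.
Now take the inner product of this character with each irreducible chi from the table, <chi_4*chi_5, chi> = (1/8) sum_C |C| (chi_4*chi_5)(C) conj(chi(C)):
  <chi_4*chi_5, chi_1> = (1/8)[1*(2)*conj(1) + 1*(-2)*conj(1) + 2*(0)*conj(1) + 2*(0)*conj(1) + 2*(0)*conj(1)]
      = (1/8)[(2) + (-2) + (0) + (0) + (0)] = 0/8 = 0
  <chi_4*chi_5, chi_2> = (1/8)[1*(2)*conj(1) + 1*(-2)*conj(1) + 2*(0)*conj(1) + 2*(0)*conj(-1) + 2*(0)*conj(-1)]
      = (1/8)[(2) + (-2) + (0) + (0) + (0)] = 0/8 = 0
  <chi_4*chi_5, chi_3> = (1/8)[1*(2)*conj(1) + 1*(-2)*conj(1) + 2*(0)*conj(-1) + 2*(0)*conj(1) + 2*(0)*conj(-1)]
      = (1/8)[(2) + (-2) + (0) + (0) + (0)] = 0/8 = 0
  <chi_4*chi_5, chi_4> = (1/8)[1*(2)*conj(1) + 1*(-2)*conj(1) + 2*(0)*conj(-1) + 2*(0)*conj(-1) + 2*(0)*conj(1)]
      = (1/8)[(2) + (-2) + (0) + (0) + (0)] = 0/8 = 0
  <chi_4*chi_5, chi_5> = (1/8)[1*(2)*conj(2) + 1*(-2)*conj(-2) + 2*(0)*conj(0) + 2*(0)*conj(0) + 2*(0)*conj(0)]
      = (1/8)[(4) + (4) + (0) + (0) + (0)] = 8/8 = 1
Hence the multiplicities are chi_5: 1. Dimension check: dim(chi_4)*dim(chi_5) = 1*2 = 2 and sum (mult * dim) = 1*2 = 2.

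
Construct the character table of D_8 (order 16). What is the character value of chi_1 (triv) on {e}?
Conjugacy classes: {e} of size 1, {r^4} of size 1, {r^1, r^7} of size 2, {r^2, r^6} of size 2, {r^3, r^5} of size 2, {s, sr^2, ...} of size 4, {sr, sr^3, ...} of size 4.
Character table:
  irrep \ class              {e} (size 1)  {r^4} (size 1)  {r^1, r^7} (size 2)  {r^2, r^6} (size 2)  {r^3, r^5} (size 2)  {s, sr^2, ...} (size 4)  {sr, sr^3, ...} (size 4)
  chi_1 (triv)               1             1               1                    1                    1                    1                        1                       
  chi_2 (sign: r->1, s->-1)  1             1               1                    1                    1                    -1                       -1                      
  chi_3 (r->-1, s->1)        1             1               -1                   1                    -1                   1                        -1                      
  chi_4 (r->-1, s->-1)       1             1               -1                   1                    -1                   -1                       1                       
  chi_5 (2d, j=1)            2             -2              sqrt(2)              0                    -sqrt(2)             0                        0                       
  chi_6 (2d, j=2)            2             2               0                    -2                   0                    0                        0                       
  chi_7 (2d, j=3)            2             -2              -sqrt(2)             0                    sqrt(2)              0                        0                       

Spot check: chi_1 (triv) on {e} = 1.

Reasoning: D_8 has order 2*8 = 16 with 7 conjugacy classes, hence 7 irreducibles. Sum of squared dims 1 + 1 + 1 + 1 + 4 + 4 + 4 = 16 = |G|. Linear characters come from the abelianisation; the 2-dimensional irreps have character r^k -> 2*cos(2*pi*j*k/8), reflections -> 0.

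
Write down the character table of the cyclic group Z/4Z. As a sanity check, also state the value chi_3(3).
Character table of Z/4Z (irreps indexed chi_0,...,chi_3 with chi_k(m) = zeta_4^(k*m), zeta_4 = exp(2*pi*i/4)):
  irrep \ class  {0} (size 1)  {1} (size 1)  {2} (size 1)  {3} (size 1)
  chi_0          1             1             1             1           
  chi_1          1             I             -1            -I          
  chi_2          1             -1            1             -1          
  chi_3          1             -I            -1            I           

Spot check: chi_3(3) = zeta_4^(3*3) = zeta_4^9 = I.

Solution. Z/4Z is abelian, so all 4 irreducible complex representations are 1-dimensional. They are given by chi_k(m) = zeta_4^(k*m) for k = 0,...,3. Row orthogonality: sum_m chi_k(m) conj(chi_l(m)) = 4 * [k = l].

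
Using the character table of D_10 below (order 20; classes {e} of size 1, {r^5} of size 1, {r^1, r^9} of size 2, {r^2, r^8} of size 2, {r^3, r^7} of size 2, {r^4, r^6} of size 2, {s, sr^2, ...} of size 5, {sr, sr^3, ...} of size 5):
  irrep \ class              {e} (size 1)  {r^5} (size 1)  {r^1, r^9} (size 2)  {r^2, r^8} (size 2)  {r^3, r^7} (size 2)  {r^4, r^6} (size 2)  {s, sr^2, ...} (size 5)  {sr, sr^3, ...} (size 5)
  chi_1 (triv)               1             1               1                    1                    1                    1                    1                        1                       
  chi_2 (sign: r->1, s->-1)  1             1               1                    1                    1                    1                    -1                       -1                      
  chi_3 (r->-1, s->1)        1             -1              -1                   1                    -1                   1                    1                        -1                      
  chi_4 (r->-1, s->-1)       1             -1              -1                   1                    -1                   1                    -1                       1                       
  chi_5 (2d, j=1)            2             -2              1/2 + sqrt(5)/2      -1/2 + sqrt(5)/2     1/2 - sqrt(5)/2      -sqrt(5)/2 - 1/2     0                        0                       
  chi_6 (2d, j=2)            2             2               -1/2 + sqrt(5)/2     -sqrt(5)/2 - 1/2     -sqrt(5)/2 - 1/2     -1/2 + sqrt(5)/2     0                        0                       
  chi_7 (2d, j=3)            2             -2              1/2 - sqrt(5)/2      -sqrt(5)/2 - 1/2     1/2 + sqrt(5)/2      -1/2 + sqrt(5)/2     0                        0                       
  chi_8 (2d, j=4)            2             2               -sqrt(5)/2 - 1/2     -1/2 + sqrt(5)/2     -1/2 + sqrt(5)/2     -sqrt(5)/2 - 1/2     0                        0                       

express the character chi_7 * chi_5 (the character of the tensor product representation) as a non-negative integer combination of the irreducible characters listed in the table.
chi_7 tensor chi_5 = chi_6 + chi_8 (all other irreducibles have multiplicity 0).

Argument: The character of a tensor product is the pointwise product (chi_7 * chi_5)(C) = chi_7(C) * chi_5(C):
  {e}: (2)*(2), {r^5}: (-2)*(-2), {r^1, r^9}: (1/2 - sqrt(5)/2)*(1/2 + sqrt(5)/2), {r^2, r^8}: (-sqrt(5)/2 - 1/2)*(-1/2 + sqrt(5)/2), {r^3, r^7}: (1/2 + sqrt(5)/2)*(1/2 - sqrt(5)/2), {r^4, r^6}: (-1/2 + sqrt(5)/2)*(-sqrt(5)/2 - 1/2), {s, sr^2, ...}: (0)*(0), {sr, sr^3, ...}: (0)*(0)
so (chi_7 * chi_5) takes values
  {e} -> 4, {r^5} -> 4, {r^1, r^9} -> -1, {r^2, r^8} -> -1, {r^3, r^7} -> -1, {r^4, r^6} -> -1, {s, sr^2, ...} -> 0, {sr, sr^3, ...} -> 0.
Now take the inner product of this character with each irreducible chi from the table, <chi_7*chi_5, chi> = (1/20) sum_C |C| (chi_7*chi_5)(C) conj(chi(C)):
  <chi_7*chi_5, chi_1> = (1/20)[1*(4)*conj(1) + 1*(4)*conj(1) + 2*(-1)*conj(1) + 2*(-1)*conj(1) + 2*(-1)*conj(1) + 2*(-1)*conj(1) + 5*(0)*conj(1) + 5*(0)*conj(1)]
      = (1/20)[(4) + (4) + (-2) + (-2) + (-2) + (-2) + (0) + (0)] = 0/20 = 0
  <chi_7*chi_5, chi_2> = (1/20)[1*(4)*conj(1) + 1*(4)*conj(1) + 2*(-1)*conj(1) + 2*(-1)*conj(1) + 2*(-1)*conj(1) + 2*(-1)*conj(1) + 5*(0)*conj(-1) + 5*(0)*conj(-1)]
      = (1/20)[(4) + (4) + (-2) + (-2) + (-2) + (-2) + (0) + (0)] = 0/20 = 0
  <chi_7*chi_5, chi_3> = (1/20)[1*(4)*conj(1) + 1*(4)*conj(-1) + 2*(-1)*conj(-1) + 2*(-1)*conj(1) + 2*(-1)*conj(-1) + 2*(-1)*conj(1) + 5*(0)*conj(1) + 5*(0)*conj(-1)]
      = (1/20)[(4) + (-4) + (2) + (-2) + (2) + (-2) + (0) + (0)] = 0/20 = 0
  <chi_7*chi_5, chi_4> = (1/20)[1*(4)*conj(1) + 1*(4)*conj(-1) + 2*(-1)*conj(-1) + 2*(-1)*conj(1) + 2*(-1)*conj(-1) + 2*(-1)*conj(1) + 5*(0)*conj(-1) + 5*(0)*conj(1)]
      = (1/20)[(4) + (-4) + (2) + (-2) + (2) + (-2) + (0) + (0)] = 0/20 = 0
  <chi_7*chi_5, chi_5> = (1/20)[1*(4)*conj(2) + 1*(4)*conj(-2) + 2*(-1)*conj(1/2 + sqrt(5)/2) + 2*(-1)*conj(-1/2 + sqrt(5)/2) + 2*(-1)*conj(1/2 - sqrt(5)/2) + 2*(-1)*conj(-sqrt(5)/2 - 1/2) + 5*(0)*conj(0) + 5*(0)*conj(0)]
      = (1/20)[(8) + (-8) + (-sqrt(5) - 1) + (1 - sqrt(5)) + (-1 + sqrt(5)) + (1 + sqrt(5)) + (0) + (0)] = 0/20 = 0
  <chi_7*chi_5, chi_6> = (1/20)[1*(4)*conj(2) + 1*(4)*conj(2) + 2*(-1)*conj(-1/2 + sqrt(5)/2) + 2*(-1)*conj(-sqrt(5)/2 - 1/2) + 2*(-1)*conj(-sqrt(5)/2 - 1/2) + 2*(-1)*conj(-1/2 + sqrt(5)/2) + 5*(0)*conj(0) + 5*(0)*conj(0)]
      = (1/20)[(8) + (8) + (1 - sqrt(5)) + (1 + sqrt(5)) + (1 + sqrt(5)) + (1 - sqrt(5)) + (0) + (0)] = 20/20 = 1
  <chi_7*chi_5, chi_7> = (1/20)[1*(4)*conj(2) + 1*(4)*conj(-2) + 2*(-1)*conj(1/2 - sqrt(5)/2) + 2*(-1)*conj(-sqrt(5)/2 - 1/2) + 2*(-1)*conj(1/2 + sqrt(5)/2) + 2*(-1)*conj(-1/2 + sqrt(5)/2) + 5*(0)*conj(0) + 5*(0)*conj(0)]
      = (1/20)[(8) + (-8) + (-1 + sqrt(5)) + (1 + sqrt(5)) + (-sqrt(5) - 1) + (1 - sqrt(5)) + (0) + (0)] = 0/20 = 0
  <chi_7*chi_5, chi_8> = (1/20)[1*(4)*conj(2) + 1*(4)*conj(2) + 2*(-1)*conj(-sqrt(5)/2 - 1/2) + 2*(-1)*conj(-1/2 + sqrt(5)/2) + 2*(-1)*conj(-1/2 + sqrt(5)/2) + 2*(-1)*conj(-sqrt(5)/2 - 1/2) + 5*(0)*conj(0) + 5*(0)*conj(0)]
      = (1/20)[(8) + (8) + (1 + sqrt(5)) + (1 - sqrt(5)) + (1 - sqrt(5)) + (1 + sqrt(5)) + (0) + (0)] = 20/20 = 1
Hence the multiplicities are chi_6: 1, chi_8: 1. Dimension check: dim(chi_7)*dim(chi_5) = 2*2 = 4 and sum (mult * dim) = 1*2 + 1*2 = 4.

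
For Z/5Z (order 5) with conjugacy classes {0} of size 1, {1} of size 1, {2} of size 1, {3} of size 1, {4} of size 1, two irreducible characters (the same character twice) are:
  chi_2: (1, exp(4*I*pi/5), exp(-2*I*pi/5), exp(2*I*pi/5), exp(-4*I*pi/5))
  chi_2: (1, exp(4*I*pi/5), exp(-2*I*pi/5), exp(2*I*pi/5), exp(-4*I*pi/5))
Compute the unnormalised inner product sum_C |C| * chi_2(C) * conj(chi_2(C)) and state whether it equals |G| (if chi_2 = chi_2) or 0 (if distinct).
Sum = 5 = |G| = 5; so <chi_2, chi_2> = 1 (norm-1 confirms irreducibility).

Compute term by term over conjugacy classes (|C| * chi_2(C) * conj(chi_2(C))):
  1*(1)*conj(1) + 1*(exp(4*I*pi/5))*conj(exp(4*I*pi/5)) + 1*(exp(-2*I*pi/5))*conj(exp(-2*I*pi/5)) + 1*(exp(2*I*pi/5))*conj(exp(2*I*pi/5)) + 1*(exp(-4*I*pi/5))*conj(exp(-4*I*pi/5))
  = (1) + (1) + (1) + (1) + (1)
  = 5.
(Exp terms are combined using exp(i*s)*conj(exp(i*t)) = exp(i*(s-t)), and sums of them are collapsed using the identity that for every m > 1 the m distinct m-th roots of unity sum to 0, e.g. 1 + exp(2*I*pi/3) + exp(-2*I*pi/3) = 0.)
Dividing by |G| = 5 gives 5/5 = 1, matching the row-orthogonality relation <chi_2, chi_2> = [chi_2 = chi_2].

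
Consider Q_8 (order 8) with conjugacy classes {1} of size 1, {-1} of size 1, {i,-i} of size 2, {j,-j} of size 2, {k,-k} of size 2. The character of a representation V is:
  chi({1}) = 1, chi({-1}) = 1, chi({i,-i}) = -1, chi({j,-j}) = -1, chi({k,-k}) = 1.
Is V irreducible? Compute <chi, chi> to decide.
Irreducible: <chi, chi> = 1.

Derivation: <chi, chi> = (1/|G|) sum_C |C| * |chi(C)|^2 = (1/8)[1*|1|^2 + 1*|1|^2 + 2*|-1|^2 + 2*|-1|^2 + 2*|1|^2]
  = (1/8)[(1) + (1) + (2) + (2) + (2)] = 8/8 = 1.
A character is irreducible iff <chi, chi> = 1, so this representation is irreducible.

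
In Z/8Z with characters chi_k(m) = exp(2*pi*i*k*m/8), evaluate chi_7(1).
chi_7(1) = zeta_8^7 = exp(-I*pi/4)

Solution. chi_7(1) = zeta_8^(7*1) = zeta_8^7. Since zeta_8^8 = 1, this equals zeta_8^7 = exp(2*pi*i*7/8) = exp(-I*pi/4).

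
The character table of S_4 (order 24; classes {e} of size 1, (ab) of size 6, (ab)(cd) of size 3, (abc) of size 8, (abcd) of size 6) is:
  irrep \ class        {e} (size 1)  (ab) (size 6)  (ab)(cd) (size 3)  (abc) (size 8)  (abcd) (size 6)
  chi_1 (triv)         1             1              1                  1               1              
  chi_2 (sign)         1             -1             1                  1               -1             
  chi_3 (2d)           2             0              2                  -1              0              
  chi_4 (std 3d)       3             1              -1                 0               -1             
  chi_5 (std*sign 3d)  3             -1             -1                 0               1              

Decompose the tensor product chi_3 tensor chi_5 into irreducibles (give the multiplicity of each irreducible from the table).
chi_3 tensor chi_5 = chi_4 + chi_5 (all other irreducibles have multiplicity 0).

Proof sketch: The character of a tensor product is the pointwise product (chi_3 * chi_5)(C) = chi_3(C) * chi_5(C):
  {e}: (2)*(3), (ab): (0)*(-1), (ab)(cd): (2)*(-1), (abc): (-1)*(0), (abcd): (0)*(1)
so (chi_3 * chi_5) takes values
  {e} -> 6, (ab) -> 0, (ab)(cd) -> -2, (abc) -> 0, (abcd) -> 0.
Now take the inner product of this character with each irreducible chi from the table, <chi_3*chi_5, chi> = (1/24) sum_C |C| (chi_3*chi_5)(C) conj(chi(C)):
  <chi_3*chi_5, chi_1> = (1/24)[1*(6)*conj(1) + 6*(0)*conj(1) + 3*(-2)*conj(1) + 8*(0)*conj(1) + 6*(0)*conj(1)]
      = (1/24)[(6) + (0) + (-6) + (0) + (0)] = 0/24 = 0
  <chi_3*chi_5, chi_2> = (1/24)[1*(6)*conj(1) + 6*(0)*conj(-1) + 3*(-2)*conj(1) + 8*(0)*conj(1) + 6*(0)*conj(-1)]
      = (1/24)[(6) + (0) + (-6) + (0) + (0)] = 0/24 = 0
  <chi_3*chi_5, chi_3> = (1/24)[1*(6)*conj(2) + 6*(0)*conj(0) + 3*(-2)*conj(2) + 8*(0)*conj(-1) + 6*(0)*conj(0)]
      = (1/24)[(12) + (0) + (-12) + (0) + (0)] = 0/24 = 0
  <chi_3*chi_5, chi_4> = (1/24)[1*(6)*conj(3) + 6*(0)*conj(1) + 3*(-2)*conj(-1) + 8*(0)*conj(0) + 6*(0)*conj(-1)]
      = (1/24)[(18) + (0) + (6) + (0) + (0)] = 24/24 = 1
  <chi_3*chi_5, chi_5> = (1/24)[1*(6)*conj(3) + 6*(0)*conj(-1) + 3*(-2)*conj(-1) + 8*(0)*conj(0) + 6*(0)*conj(1)]
      = (1/24)[(18) + (0) + (6) + (0) + (0)] = 24/24 = 1
Hence the multiplicities are chi_4: 1, chi_5: 1. Dimension check: dim(chi_3)*dim(chi_5) = 2*3 = 6 and sum (mult * dim) = 1*3 + 1*3 = 6.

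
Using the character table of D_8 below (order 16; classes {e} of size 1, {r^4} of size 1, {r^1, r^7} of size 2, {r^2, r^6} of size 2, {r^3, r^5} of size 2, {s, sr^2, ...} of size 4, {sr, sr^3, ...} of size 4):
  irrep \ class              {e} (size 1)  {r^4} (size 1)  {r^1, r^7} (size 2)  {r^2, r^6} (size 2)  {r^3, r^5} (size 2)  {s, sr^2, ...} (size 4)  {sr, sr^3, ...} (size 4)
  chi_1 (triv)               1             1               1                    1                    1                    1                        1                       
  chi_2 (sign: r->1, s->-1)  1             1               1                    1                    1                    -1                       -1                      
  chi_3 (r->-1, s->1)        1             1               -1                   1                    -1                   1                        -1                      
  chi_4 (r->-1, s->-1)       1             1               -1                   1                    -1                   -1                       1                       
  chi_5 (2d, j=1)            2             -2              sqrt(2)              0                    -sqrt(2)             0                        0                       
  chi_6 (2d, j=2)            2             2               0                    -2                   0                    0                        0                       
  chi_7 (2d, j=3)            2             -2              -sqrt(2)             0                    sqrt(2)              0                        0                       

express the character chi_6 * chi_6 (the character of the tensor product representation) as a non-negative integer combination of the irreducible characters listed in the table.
chi_6 tensor chi_6 = chi_1 + chi_2 + chi_3 + chi_4 (all other irreducibles have multiplicity 0).

The character of a tensor product is the pointwise product (chi_6 * chi_6)(C) = chi_6(C) * chi_6(C):
  {e}: (2)*(2), {r^4}: (2)*(2), {r^1, r^7}: (0)*(0), {r^2, r^6}: (-2)*(-2), {r^3, r^5}: (0)*(0), {s, sr^2, ...}: (0)*(0), {sr, sr^3, ...}: (0)*(0)
so (chi_6 * chi_6) takes values
  {e} -> 4, {r^4} -> 4, {r^1, r^7} -> 0, {r^2, r^6} -> 4, {r^3, r^5} -> 0, {s, sr^2, ...} -> 0, {sr, sr^3, ...} -> 0.
Now take the inner product of this character with each irreducible chi from the table, <chi_6*chi_6, chi> = (1/16) sum_C |C| (chi_6*chi_6)(C) conj(chi(C)):
  <chi_6*chi_6, chi_1> = (1/16)[1*(4)*conj(1) + 1*(4)*conj(1) + 2*(0)*conj(1) + 2*(4)*conj(1) + 2*(0)*conj(1) + 4*(0)*conj(1) + 4*(0)*conj(1)]
      = (1/16)[(4) + (4) + (0) + (8) + (0) + (0) + (0)] = 16/16 = 1
  <chi_6*chi_6, chi_2> = (1/16)[1*(4)*conj(1) + 1*(4)*conj(1) + 2*(0)*conj(1) + 2*(4)*conj(1) + 2*(0)*conj(1) + 4*(0)*conj(-1) + 4*(0)*conj(-1)]
      = (1/16)[(4) + (4) + (0) + (8) + (0) + (0) + (0)] = 16/16 = 1
  <chi_6*chi_6, chi_3> = (1/16)[1*(4)*conj(1) + 1*(4)*conj(1) + 2*(0)*conj(-1) + 2*(4)*conj(1) + 2*(0)*conj(-1) + 4*(0)*conj(1) + 4*(0)*conj(-1)]
      = (1/16)[(4) + (4) + (0) + (8) + (0) + (0) + (0)] = 16/16 = 1
  <chi_6*chi_6, chi_4> = (1/16)[1*(4)*conj(1) + 1*(4)*conj(1) + 2*(0)*conj(-1) + 2*(4)*conj(1) + 2*(0)*conj(-1) + 4*(0)*conj(-1) + 4*(0)*conj(1)]
      = (1/16)[(4) + (4) + (0) + (8) + (0) + (0) + (0)] = 16/16 = 1
  <chi_6*chi_6, chi_5> = (1/16)[1*(4)*conj(2) + 1*(4)*conj(-2) + 2*(0)*conj(sqrt(2)) + 2*(4)*conj(0) + 2*(0)*conj(-sqrt(2)) + 4*(0)*conj(0) + 4*(0)*conj(0)]
      = (1/16)[(8) + (-8) + (0) + (0) + (0) + (0) + (0)] = 0/16 = 0
  <chi_6*chi_6, chi_6> = (1/16)[1*(4)*conj(2) + 1*(4)*conj(2) + 2*(0)*conj(0) + 2*(4)*conj(-2) + 2*(0)*conj(0) + 4*(0)*conj(0) + 4*(0)*conj(0)]
      = (1/16)[(8) + (8) + (0) + (-16) + (0) + (0) + (0)] = 0/16 = 0
  <chi_6*chi_6, chi_7> = (1/16)[1*(4)*conj(2) + 1*(4)*conj(-2) + 2*(0)*conj(-sqrt(2)) + 2*(4)*conj(0) + 2*(0)*conj(sqrt(2)) + 4*(0)*conj(0) + 4*(0)*conj(0)]
      = (1/16)[(8) + (-8) + (0) + (0) + (0) + (0) + (0)] = 0/16 = 0
Hence the multiplicities are chi_1: 1, chi_2: 1, chi_3: 1, chi_4: 1. Dimension check: dim(chi_6)*dim(chi_6) = 2*2 = 4 and sum (mult * dim) = 1*1 + 1*1 + 1*1 + 1*1 = 4.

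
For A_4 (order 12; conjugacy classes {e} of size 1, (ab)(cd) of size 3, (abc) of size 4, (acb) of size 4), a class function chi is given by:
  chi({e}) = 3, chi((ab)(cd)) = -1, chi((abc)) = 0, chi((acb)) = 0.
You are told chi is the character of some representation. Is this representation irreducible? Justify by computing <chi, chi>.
Irreducible: <chi, chi> = 1.

Argument: <chi, chi> = (1/|G|) sum_C |C| * |chi(C)|^2 = (1/12)[1*|3|^2 + 3*|-1|^2 + 4*|0|^2 + 4*|0|^2]
  = (1/12)[(9) + (3) + (0) + (0)] = 12/12 = 1.
(Exp terms are combined using exp(i*s)*conj(exp(i*t)) = exp(i*(s-t)), and sums of them are collapsed using the identity that for every m > 1 the m distinct m-th roots of unity sum to 0, e.g. 1 + exp(2*I*pi/3) + exp(-2*I*pi/3) = 0.)
A character is irreducible iff <chi, chi> = 1, so this representation is irreducible.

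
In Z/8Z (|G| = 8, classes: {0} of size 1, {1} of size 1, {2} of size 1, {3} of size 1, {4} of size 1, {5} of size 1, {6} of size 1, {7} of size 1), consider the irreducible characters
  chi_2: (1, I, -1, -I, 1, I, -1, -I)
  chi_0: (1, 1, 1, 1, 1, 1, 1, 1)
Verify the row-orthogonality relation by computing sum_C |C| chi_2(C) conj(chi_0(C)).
Sum = 0; so <chi_2, chi_0> = 0 (distinct irreducibles are orthogonal).

Why: Compute term by term over conjugacy classes (|C| * chi_2(C) * conj(chi_0(C))):
  1*(1)*conj(1) + 1*(I)*conj(1) + 1*(-1)*conj(1) + 1*(-I)*conj(1) + 1*(1)*conj(1) + 1*(I)*conj(1) + 1*(-1)*conj(1) + 1*(-I)*conj(1)
  = (1) + (I) + (-1) + (-I) + (1) + (I) + (-1) + (-I)
  = 0.
(Exp terms are combined using exp(i*s)*conj(exp(i*t)) = exp(i*(s-t)), and sums of them are collapsed using the identity that for every m > 1 the m distinct m-th roots of unity sum to 0, e.g. 1 + exp(2*I*pi/3) + exp(-2*I*pi/3) = 0.)
Dividing by |G| = 8 gives 0/8 = 0, matching the row-orthogonality relation <chi_2, chi_0> = [chi_2 = chi_0].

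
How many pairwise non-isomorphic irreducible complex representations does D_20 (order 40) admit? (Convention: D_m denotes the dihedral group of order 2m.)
13

Explanation: The number of irreducible complex representations of a finite group equals its number of conjugacy classes. D_20 has 13 conjugacy classes (n/2 + 3 for n even), so D_20 (order 40) has exactly 13 irreducible complex representations.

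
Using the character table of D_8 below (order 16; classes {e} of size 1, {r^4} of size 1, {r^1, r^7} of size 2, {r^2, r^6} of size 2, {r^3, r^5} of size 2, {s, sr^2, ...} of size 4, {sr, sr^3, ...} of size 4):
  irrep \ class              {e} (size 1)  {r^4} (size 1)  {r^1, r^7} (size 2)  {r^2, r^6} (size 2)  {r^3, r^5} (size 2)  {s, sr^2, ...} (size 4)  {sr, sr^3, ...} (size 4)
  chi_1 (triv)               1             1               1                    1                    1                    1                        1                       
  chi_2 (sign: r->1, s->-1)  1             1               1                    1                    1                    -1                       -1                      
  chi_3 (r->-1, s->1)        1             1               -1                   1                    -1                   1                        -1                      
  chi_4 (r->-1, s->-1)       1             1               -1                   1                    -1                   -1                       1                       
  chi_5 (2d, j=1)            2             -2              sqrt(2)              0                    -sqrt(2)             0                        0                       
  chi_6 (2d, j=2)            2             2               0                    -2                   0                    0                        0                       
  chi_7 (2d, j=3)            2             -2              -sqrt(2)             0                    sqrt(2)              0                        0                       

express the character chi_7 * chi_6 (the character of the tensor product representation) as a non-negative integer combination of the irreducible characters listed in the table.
chi_7 tensor chi_6 = chi_5 + chi_7 (all other irreducibles have multiplicity 0).

Explanation: The character of a tensor product is the pointwise product (chi_7 * chi_6)(C) = chi_7(C) * chi_6(C):
  {e}: (2)*(2), {r^4}: (-2)*(2), {r^1, r^7}: (-sqrt(2))*(0), {r^2, r^6}: (0)*(-2), {r^3, r^5}: (sqrt(2))*(0), {s, sr^2, ...}: (0)*(0), {sr, sr^3, ...}: (0)*(0)
so (chi_7 * chi_6) takes values
  {e} -> 4, {r^4} -> -4, {r^1, r^7} -> 0, {r^2, r^6} -> 0, {r^3, r^5} -> 0, {s, sr^2, ...} -> 0, {sr, sr^3, ...} -> 0.
Now take the inner product of this character with each irreducible chi from the table, <chi_7*chi_6, chi> = (1/16) sum_C |C| (chi_7*chi_6)(C) conj(chi(C)):
  <chi_7*chi_6, chi_1> = (1/16)[1*(4)*conj(1) + 1*(-4)*conj(1) + 2*(0)*conj(1) + 2*(0)*conj(1) + 2*(0)*conj(1) + 4*(0)*conj(1) + 4*(0)*conj(1)]
      = (1/16)[(4) + (-4) + (0) + (0) + (0) + (0) + (0)] = 0/16 = 0
  <chi_7*chi_6, chi_2> = (1/16)[1*(4)*conj(1) + 1*(-4)*conj(1) + 2*(0)*conj(1) + 2*(0)*conj(1) + 2*(0)*conj(1) + 4*(0)*conj(-1) + 4*(0)*conj(-1)]
      = (1/16)[(4) + (-4) + (0) + (0) + (0) + (0) + (0)] = 0/16 = 0
  <chi_7*chi_6, chi_3> = (1/16)[1*(4)*conj(1) + 1*(-4)*conj(1) + 2*(0)*conj(-1) + 2*(0)*conj(1) + 2*(0)*conj(-1) + 4*(0)*conj(1) + 4*(0)*conj(-1)]
      = (1/16)[(4) + (-4) + (0) + (0) + (0) + (0) + (0)] = 0/16 = 0
  <chi_7*chi_6, chi_4> = (1/16)[1*(4)*conj(1) + 1*(-4)*conj(1) + 2*(0)*conj(-1) + 2*(0)*conj(1) + 2*(0)*conj(-1) + 4*(0)*conj(-1) + 4*(0)*conj(1)]
      = (1/16)[(4) + (-4) + (0) + (0) + (0) + (0) + (0)] = 0/16 = 0
  <chi_7*chi_6, chi_5> = (1/16)[1*(4)*conj(2) + 1*(-4)*conj(-2) + 2*(0)*conj(sqrt(2)) + 2*(0)*conj(0) + 2*(0)*conj(-sqrt(2)) + 4*(0)*conj(0) + 4*(0)*conj(0)]
      = (1/16)[(8) + (8) + (0) + (0) + (0) + (0) + (0)] = 16/16 = 1
  <chi_7*chi_6, chi_6> = (1/16)[1*(4)*conj(2) + 1*(-4)*conj(2) + 2*(0)*conj(0) + 2*(0)*conj(-2) + 2*(0)*conj(0) + 4*(0)*conj(0) + 4*(0)*conj(0)]
      = (1/16)[(8) + (-8) + (0) + (0) + (0) + (0) + (0)] = 0/16 = 0
  <chi_7*chi_6, chi_7> = (1/16)[1*(4)*conj(2) + 1*(-4)*conj(-2) + 2*(0)*conj(-sqrt(2)) + 2*(0)*conj(0) + 2*(0)*conj(sqrt(2)) + 4*(0)*conj(0) + 4*(0)*conj(0)]
      = (1/16)[(8) + (8) + (0) + (0) + (0) + (0) + (0)] = 16/16 = 1
Hence the multiplicities are chi_5: 1, chi_7: 1. Dimension check: dim(chi_7)*dim(chi_6) = 2*2 = 4 and sum (mult * dim) = 1*2 + 1*2 = 4.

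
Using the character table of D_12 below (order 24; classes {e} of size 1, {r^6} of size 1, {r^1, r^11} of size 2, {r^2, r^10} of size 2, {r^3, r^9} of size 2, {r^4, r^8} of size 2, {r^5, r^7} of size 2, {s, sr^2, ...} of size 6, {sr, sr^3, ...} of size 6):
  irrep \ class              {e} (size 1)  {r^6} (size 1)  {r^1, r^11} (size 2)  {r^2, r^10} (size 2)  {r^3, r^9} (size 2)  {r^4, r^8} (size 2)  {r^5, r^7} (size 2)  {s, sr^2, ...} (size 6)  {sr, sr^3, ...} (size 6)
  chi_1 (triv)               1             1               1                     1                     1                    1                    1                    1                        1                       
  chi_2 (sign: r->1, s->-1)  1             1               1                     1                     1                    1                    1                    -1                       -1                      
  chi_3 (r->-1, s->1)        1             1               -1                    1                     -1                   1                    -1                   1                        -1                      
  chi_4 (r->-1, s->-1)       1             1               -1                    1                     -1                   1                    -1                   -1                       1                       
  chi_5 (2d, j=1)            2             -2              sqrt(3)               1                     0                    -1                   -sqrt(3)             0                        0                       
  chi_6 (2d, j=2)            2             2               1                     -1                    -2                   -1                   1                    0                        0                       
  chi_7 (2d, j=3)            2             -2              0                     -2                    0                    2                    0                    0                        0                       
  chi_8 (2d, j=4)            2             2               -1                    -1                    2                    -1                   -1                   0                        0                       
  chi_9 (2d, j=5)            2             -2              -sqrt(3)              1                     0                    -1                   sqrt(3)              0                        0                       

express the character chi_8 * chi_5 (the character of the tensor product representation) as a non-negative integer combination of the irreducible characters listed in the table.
chi_8 tensor chi_5 = chi_7 + chi_9 (all other irreducibles have multiplicity 0).

Working: The character of a tensor product is the pointwise product (chi_8 * chi_5)(C) = chi_8(C) * chi_5(C):
  {e}: (2)*(2), {r^6}: (2)*(-2), {r^1, r^11}: (-1)*(sqrt(3)), {r^2, r^10}: (-1)*(1), {r^3, r^9}: (2)*(0), {r^4, r^8}: (-1)*(-1), {r^5, r^7}: (-1)*(-sqrt(3)), {s, sr^2, ...}: (0)*(0), {sr, sr^3, ...}: (0)*(0)
so (chi_8 * chi_5) takes values
  {e} -> 4, {r^6} -> -4, {r^1, r^11} -> -sqrt(3), {r^2, r^10} -> -1, {r^3, r^9} -> 0, {r^4, r^8} -> 1, {r^5, r^7} -> sqrt(3), {s, sr^2, ...} -> 0, {sr, sr^3, ...} -> 0.
Now take the inner product of this character with each irreducible chi from the table, <chi_8*chi_5, chi> = (1/24) sum_C |C| (chi_8*chi_5)(C) conj(chi(C)):
  <chi_8*chi_5, chi_1> = (1/24)[1*(4)*conj(1) + 1*(-4)*conj(1) + 2*(-sqrt(3))*conj(1) + 2*(-1)*conj(1) + 2*(0)*conj(1) + 2*(1)*conj(1) + 2*(sqrt(3))*conj(1) + 6*(0)*conj(1) + 6*(0)*conj(1)]
      = (1/24)[(4) + (-4) + (-2*sqrt(3)) + (-2) + (0) + (2) + (2*sqrt(3)) + (0) + (0)] = 0/24 = 0
  <chi_8*chi_5, chi_2> = (1/24)[1*(4)*conj(1) + 1*(-4)*conj(1) + 2*(-sqrt(3))*conj(1) + 2*(-1)*conj(1) + 2*(0)*conj(1) + 2*(1)*conj(1) + 2*(sqrt(3))*conj(1) + 6*(0)*conj(-1) + 6*(0)*conj(-1)]
      = (1/24)[(4) + (-4) + (-2*sqrt(3)) + (-2) + (0) + (2) + (2*sqrt(3)) + (0) + (0)] = 0/24 = 0
  <chi_8*chi_5, chi_3> = (1/24)[1*(4)*conj(1) + 1*(-4)*conj(1) + 2*(-sqrt(3))*conj(-1) + 2*(-1)*conj(1) + 2*(0)*conj(-1) + 2*(1)*conj(1) + 2*(sqrt(3))*conj(-1) + 6*(0)*conj(1) + 6*(0)*conj(-1)]
      = (1/24)[(4) + (-4) + (2*sqrt(3)) + (-2) + (0) + (2) + (-2*sqrt(3)) + (0) + (0)] = 0/24 = 0
  <chi_8*chi_5, chi_4> = (1/24)[1*(4)*conj(1) + 1*(-4)*conj(1) + 2*(-sqrt(3))*conj(-1) + 2*(-1)*conj(1) + 2*(0)*conj(-1) + 2*(1)*conj(1) + 2*(sqrt(3))*conj(-1) + 6*(0)*conj(-1) + 6*(0)*conj(1)]
      = (1/24)[(4) + (-4) + (2*sqrt(3)) + (-2) + (0) + (2) + (-2*sqrt(3)) + (0) + (0)] = 0/24 = 0
  <chi_8*chi_5, chi_5> = (1/24)[1*(4)*conj(2) + 1*(-4)*conj(-2) + 2*(-sqrt(3))*conj(sqrt(3)) + 2*(-1)*conj(1) + 2*(0)*conj(0) + 2*(1)*conj(-1) + 2*(sqrt(3))*conj(-sqrt(3)) + 6*(0)*conj(0) + 6*(0)*conj(0)]
      = (1/24)[(8) + (8) + (-6) + (-2) + (0) + (-2) + (-6) + (0) + (0)] = 0/24 = 0
  <chi_8*chi_5, chi_6> = (1/24)[1*(4)*conj(2) + 1*(-4)*conj(2) + 2*(-sqrt(3))*conj(1) + 2*(-1)*conj(-1) + 2*(0)*conj(-2) + 2*(1)*conj(-1) + 2*(sqrt(3))*conj(1) + 6*(0)*conj(0) + 6*(0)*conj(0)]
      = (1/24)[(8) + (-8) + (-2*sqrt(3)) + (2) + (0) + (-2) + (2*sqrt(3)) + (0) + (0)] = 0/24 = 0
  <chi_8*chi_5, chi_7> = (1/24)[1*(4)*conj(2) + 1*(-4)*conj(-2) + 2*(-sqrt(3))*conj(0) + 2*(-1)*conj(-2) + 2*(0)*conj(0) + 2*(1)*conj(2) + 2*(sqrt(3))*conj(0) + 6*(0)*conj(0) + 6*(0)*conj(0)]
      = (1/24)[(8) + (8) + (0) + (4) + (0) + (4) + (0) + (0) + (0)] = 24/24 = 1
  <chi_8*chi_5, chi_8> = (1/24)[1*(4)*conj(2) + 1*(-4)*conj(2) + 2*(-sqrt(3))*conj(-1) + 2*(-1)*conj(-1) + 2*(0)*conj(2) + 2*(1)*conj(-1) + 2*(sqrt(3))*conj(-1) + 6*(0)*conj(0) + 6*(0)*conj(0)]
      = (1/24)[(8) + (-8) + (2*sqrt(3)) + (2) + (0) + (-2) + (-2*sqrt(3)) + (0) + (0)] = 0/24 = 0
  <chi_8*chi_5, chi_9> = (1/24)[1*(4)*conj(2) + 1*(-4)*conj(-2) + 2*(-sqrt(3))*conj(-sqrt(3)) + 2*(-1)*conj(1) + 2*(0)*conj(0) + 2*(1)*conj(-1) + 2*(sqrt(3))*conj(sqrt(3)) + 6*(0)*conj(0) + 6*(0)*conj(0)]
      = (1/24)[(8) + (8) + (6) + (-2) + (0) + (-2) + (6) + (0) + (0)] = 24/24 = 1
Hence the multiplicities are chi_7: 1, chi_9: 1. Dimension check: dim(chi_8)*dim(chi_5) = 2*2 = 4 and sum (mult * dim) = 1*2 + 1*2 = 4.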